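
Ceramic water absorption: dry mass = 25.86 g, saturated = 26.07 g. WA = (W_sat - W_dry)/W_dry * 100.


WA = (26.07 - 25.86) / 25.86 * 100 = 0.81%

0.81


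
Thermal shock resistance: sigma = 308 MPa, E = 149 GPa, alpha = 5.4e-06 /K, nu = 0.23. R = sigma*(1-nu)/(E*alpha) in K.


R = 308*(1-0.23)/(149*1000*5.4e-06) = 295 K

295


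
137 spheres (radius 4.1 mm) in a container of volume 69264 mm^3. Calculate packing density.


V_sphere = 4/3*pi*4.1^3 = 288.6956 mm^3
Total V = 137*288.6956 = 39551.2972 mm^3
PD = 39551.2972 / 69264 = 0.571

0.571


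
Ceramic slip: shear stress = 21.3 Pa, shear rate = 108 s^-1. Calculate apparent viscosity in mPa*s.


eta = tau/gamma * 1000 = 21.3/108 * 1000 = 197.2 mPa*s

197.2


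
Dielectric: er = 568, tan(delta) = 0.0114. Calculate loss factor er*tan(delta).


Loss = 568 * 0.0114 = 6.475

6.475


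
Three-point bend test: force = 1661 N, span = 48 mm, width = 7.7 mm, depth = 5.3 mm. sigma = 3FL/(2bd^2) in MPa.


sigma = 3*1661*48/(2*7.7*5.3^2) = 552.9 MPa

552.9


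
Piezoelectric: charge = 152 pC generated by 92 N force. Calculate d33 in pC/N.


d33 = 152 / 92 = 1.7 pC/N

1.7


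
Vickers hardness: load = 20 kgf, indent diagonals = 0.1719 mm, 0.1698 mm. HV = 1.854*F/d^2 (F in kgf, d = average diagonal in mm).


d_avg = (0.1719+0.1698)/2 = 0.17085 mm
HV = 1.854*20/0.17085^2 = 1270

1270


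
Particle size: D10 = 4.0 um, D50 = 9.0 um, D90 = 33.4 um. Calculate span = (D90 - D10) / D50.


Span = (33.4 - 4.0) / 9.0 = 29.4 / 9.0 = 3.267

3.267


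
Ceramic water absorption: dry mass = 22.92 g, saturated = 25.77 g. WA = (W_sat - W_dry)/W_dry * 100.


WA = (25.77 - 22.92) / 22.92 * 100 = 12.43%

12.43


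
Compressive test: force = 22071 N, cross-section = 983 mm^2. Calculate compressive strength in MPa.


CS = 22071 / 983 = 22.5 MPa

22.5


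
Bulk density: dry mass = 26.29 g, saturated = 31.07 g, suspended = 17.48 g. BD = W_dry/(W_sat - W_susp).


BD = 26.29 / (31.07 - 17.48) = 26.29 / 13.59 = 1.935 g/cm^3

1.935


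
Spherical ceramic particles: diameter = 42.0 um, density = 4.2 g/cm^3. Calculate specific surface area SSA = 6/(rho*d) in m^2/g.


SSA = 6 / (4.2 * 42.0) = 0.034 m^2/g

0.034


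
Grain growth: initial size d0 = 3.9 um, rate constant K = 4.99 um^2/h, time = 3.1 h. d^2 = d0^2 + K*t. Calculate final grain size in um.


d^2 = 3.9^2 + 4.99*3.1 = 30.679
d = sqrt(30.679) = 5.54 um

5.54


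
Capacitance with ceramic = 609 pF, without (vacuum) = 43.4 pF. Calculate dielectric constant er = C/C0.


er = 609 / 43.4 = 14.03

14.03


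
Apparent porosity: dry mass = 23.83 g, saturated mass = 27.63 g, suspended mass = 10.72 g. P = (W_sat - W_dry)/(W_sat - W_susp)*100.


P = (27.63 - 23.83) / (27.63 - 10.72) * 100 = 3.8 / 16.91 * 100 = 22.5%

22.5


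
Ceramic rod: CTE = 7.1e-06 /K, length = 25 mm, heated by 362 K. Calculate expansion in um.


dL = 7.1e-06 * 25 * 362 * 1000 = 64.255 um

64.255


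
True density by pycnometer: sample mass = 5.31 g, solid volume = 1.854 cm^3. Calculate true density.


TD = 5.31 / 1.854 = 2.864 g/cm^3

2.864


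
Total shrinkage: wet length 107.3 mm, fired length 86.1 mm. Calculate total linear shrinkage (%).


TS = (107.3 - 86.1) / 107.3 * 100 = 19.76%

19.76


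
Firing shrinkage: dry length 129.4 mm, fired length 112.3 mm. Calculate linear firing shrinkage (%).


FS = (129.4 - 112.3) / 129.4 * 100 = 13.21%

13.21


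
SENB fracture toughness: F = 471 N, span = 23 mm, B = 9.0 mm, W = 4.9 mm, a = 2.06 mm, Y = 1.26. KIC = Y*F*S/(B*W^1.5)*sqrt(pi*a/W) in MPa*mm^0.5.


KIC = 1.26*471*23/(9.0*4.9^1.5)*sqrt(pi*2.06/4.9) = 160.69

160.69


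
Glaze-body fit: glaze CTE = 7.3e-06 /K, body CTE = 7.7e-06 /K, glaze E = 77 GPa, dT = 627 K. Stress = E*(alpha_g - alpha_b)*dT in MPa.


Stress = 77*1000*(7.3e-06 - 7.7e-06)*627 = -19.3 MPa

-19.3


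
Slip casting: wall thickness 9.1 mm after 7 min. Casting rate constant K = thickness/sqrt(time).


K = 9.1 / sqrt(7) = 9.1 / 2.6458 = 3.439 mm/min^0.5

3.439


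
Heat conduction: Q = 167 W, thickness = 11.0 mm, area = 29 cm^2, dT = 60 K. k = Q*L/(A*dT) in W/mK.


k = 167*11.0/1000/(29/10000*60) = 10.56 W/mK

10.56


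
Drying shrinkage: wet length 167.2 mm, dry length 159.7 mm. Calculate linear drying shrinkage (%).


DS = (167.2 - 159.7) / 167.2 * 100 = 4.49%

4.49


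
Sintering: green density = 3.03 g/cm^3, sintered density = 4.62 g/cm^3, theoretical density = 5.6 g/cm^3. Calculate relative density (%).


Relative = 4.62 / 5.6 * 100 = 82.5%

82.5


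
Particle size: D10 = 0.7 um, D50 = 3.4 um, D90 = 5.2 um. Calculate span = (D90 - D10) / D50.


Span = (5.2 - 0.7) / 3.4 = 4.5 / 3.4 = 1.324

1.324


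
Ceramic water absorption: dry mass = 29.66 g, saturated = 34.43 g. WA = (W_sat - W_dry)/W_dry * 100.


WA = (34.43 - 29.66) / 29.66 * 100 = 16.08%

16.08


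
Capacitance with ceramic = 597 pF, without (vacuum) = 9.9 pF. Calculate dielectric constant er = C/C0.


er = 597 / 9.9 = 60.3

60.3


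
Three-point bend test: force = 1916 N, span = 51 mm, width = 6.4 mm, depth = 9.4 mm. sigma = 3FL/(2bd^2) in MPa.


sigma = 3*1916*51/(2*6.4*9.4^2) = 259.2 MPa

259.2


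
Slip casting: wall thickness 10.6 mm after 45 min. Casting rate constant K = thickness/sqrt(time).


K = 10.6 / sqrt(45) = 10.6 / 6.7082 = 1.58 mm/min^0.5

1.58


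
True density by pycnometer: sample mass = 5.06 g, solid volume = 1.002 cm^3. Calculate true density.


TD = 5.06 / 1.002 = 5.05 g/cm^3

5.05


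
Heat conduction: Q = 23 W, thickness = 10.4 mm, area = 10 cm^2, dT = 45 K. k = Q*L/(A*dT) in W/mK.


k = 23*10.4/1000/(10/10000*45) = 5.32 W/mK

5.32


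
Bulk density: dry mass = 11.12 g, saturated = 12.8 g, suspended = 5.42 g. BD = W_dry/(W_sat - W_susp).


BD = 11.12 / (12.8 - 5.42) = 11.12 / 7.38 = 1.507 g/cm^3

1.507


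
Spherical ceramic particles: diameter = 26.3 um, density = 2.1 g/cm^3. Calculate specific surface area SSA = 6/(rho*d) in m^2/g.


SSA = 6 / (2.1 * 26.3) = 0.109 m^2/g

0.109


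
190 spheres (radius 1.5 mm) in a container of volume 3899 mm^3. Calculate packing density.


V_sphere = 4/3*pi*1.5^3 = 14.1372 mm^3
Total V = 190*14.1372 = 2686.068 mm^3
PD = 2686.068 / 3899 = 0.689

0.689


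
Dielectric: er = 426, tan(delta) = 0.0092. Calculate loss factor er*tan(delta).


Loss = 426 * 0.0092 = 3.919

3.919


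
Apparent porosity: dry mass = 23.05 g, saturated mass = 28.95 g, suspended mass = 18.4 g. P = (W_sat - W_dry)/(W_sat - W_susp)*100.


P = (28.95 - 23.05) / (28.95 - 18.4) * 100 = 5.9 / 10.55 * 100 = 55.9%

55.9


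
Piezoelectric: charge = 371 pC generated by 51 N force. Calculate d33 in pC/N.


d33 = 371 / 51 = 7.3 pC/N

7.3


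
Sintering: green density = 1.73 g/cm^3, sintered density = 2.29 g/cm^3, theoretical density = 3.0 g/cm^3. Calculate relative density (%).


Relative = 2.29 / 3.0 * 100 = 76.3%

76.3


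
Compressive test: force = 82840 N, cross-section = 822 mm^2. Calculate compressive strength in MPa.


CS = 82840 / 822 = 100.8 MPa

100.8


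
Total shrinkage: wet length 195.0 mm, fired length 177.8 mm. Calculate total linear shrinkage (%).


TS = (195.0 - 177.8) / 195.0 * 100 = 8.82%

8.82


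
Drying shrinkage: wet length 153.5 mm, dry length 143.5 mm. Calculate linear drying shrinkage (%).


DS = (153.5 - 143.5) / 153.5 * 100 = 6.51%

6.51


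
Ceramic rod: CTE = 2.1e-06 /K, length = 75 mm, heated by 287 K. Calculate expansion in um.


dL = 2.1e-06 * 75 * 287 * 1000 = 45.203 um

45.203


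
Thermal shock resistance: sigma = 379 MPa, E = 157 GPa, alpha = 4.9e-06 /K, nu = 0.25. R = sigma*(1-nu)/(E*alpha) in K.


R = 379*(1-0.25)/(157*1000*4.9e-06) = 369 K

369


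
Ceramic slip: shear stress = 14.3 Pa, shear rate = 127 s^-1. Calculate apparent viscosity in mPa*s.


eta = tau/gamma * 1000 = 14.3/127 * 1000 = 112.6 mPa*s

112.6


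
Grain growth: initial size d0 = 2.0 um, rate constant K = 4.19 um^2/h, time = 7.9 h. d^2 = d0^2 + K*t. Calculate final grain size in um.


d^2 = 2.0^2 + 4.19*7.9 = 37.101
d = sqrt(37.101) = 6.09 um

6.09


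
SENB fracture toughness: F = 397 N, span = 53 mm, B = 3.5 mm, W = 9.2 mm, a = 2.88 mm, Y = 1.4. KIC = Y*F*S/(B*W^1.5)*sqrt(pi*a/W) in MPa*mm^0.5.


KIC = 1.4*397*53/(3.5*9.2^1.5)*sqrt(pi*2.88/9.2) = 299.1

299.1


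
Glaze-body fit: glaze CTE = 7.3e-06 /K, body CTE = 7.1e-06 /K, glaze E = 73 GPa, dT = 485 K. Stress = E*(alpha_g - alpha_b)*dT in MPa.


Stress = 73*1000*(7.3e-06 - 7.1e-06)*485 = 7.1 MPa

7.1


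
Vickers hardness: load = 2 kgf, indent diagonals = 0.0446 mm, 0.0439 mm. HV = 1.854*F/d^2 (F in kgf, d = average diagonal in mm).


d_avg = (0.0446+0.0439)/2 = 0.04425 mm
HV = 1.854*2/0.04425^2 = 1894

1894


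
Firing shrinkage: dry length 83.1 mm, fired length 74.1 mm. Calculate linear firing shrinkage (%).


FS = (83.1 - 74.1) / 83.1 * 100 = 10.83%

10.83


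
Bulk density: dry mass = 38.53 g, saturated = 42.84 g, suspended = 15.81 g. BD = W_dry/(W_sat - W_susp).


BD = 38.53 / (42.84 - 15.81) = 38.53 / 27.03 = 1.425 g/cm^3

1.425


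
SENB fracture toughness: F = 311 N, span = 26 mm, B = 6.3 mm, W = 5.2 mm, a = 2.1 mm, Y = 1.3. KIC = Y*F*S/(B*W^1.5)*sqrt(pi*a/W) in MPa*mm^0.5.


KIC = 1.3*311*26/(6.3*5.2^1.5)*sqrt(pi*2.1/5.2) = 158.49

158.49


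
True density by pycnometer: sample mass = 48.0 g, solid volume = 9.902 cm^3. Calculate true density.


TD = 48.0 / 9.902 = 4.848 g/cm^3

4.848


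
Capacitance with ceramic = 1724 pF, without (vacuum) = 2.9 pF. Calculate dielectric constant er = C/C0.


er = 1724 / 2.9 = 594.48

594.48


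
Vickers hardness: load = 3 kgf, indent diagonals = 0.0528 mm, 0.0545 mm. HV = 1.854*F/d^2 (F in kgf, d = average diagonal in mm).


d_avg = (0.0528+0.0545)/2 = 0.05365 mm
HV = 1.854*3/0.05365^2 = 1932

1932


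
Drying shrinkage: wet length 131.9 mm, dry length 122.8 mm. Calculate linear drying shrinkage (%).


DS = (131.9 - 122.8) / 131.9 * 100 = 6.9%

6.9


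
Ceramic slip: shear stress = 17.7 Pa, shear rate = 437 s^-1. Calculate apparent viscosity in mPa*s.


eta = tau/gamma * 1000 = 17.7/437 * 1000 = 40.5 mPa*s

40.5


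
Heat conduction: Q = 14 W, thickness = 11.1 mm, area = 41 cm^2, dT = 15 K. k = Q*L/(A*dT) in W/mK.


k = 14*11.1/1000/(41/10000*15) = 2.53 W/mK

2.53


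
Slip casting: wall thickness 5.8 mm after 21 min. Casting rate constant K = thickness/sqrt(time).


K = 5.8 / sqrt(21) = 5.8 / 4.5826 = 1.266 mm/min^0.5

1.266


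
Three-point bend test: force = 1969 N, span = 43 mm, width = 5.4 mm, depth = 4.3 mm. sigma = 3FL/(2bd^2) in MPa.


sigma = 3*1969*43/(2*5.4*4.3^2) = 1272.0 MPa

1272.0


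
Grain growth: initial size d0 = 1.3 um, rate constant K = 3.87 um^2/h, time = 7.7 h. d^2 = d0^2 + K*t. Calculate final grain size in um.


d^2 = 1.3^2 + 3.87*7.7 = 31.489
d = sqrt(31.489) = 5.61 um

5.61


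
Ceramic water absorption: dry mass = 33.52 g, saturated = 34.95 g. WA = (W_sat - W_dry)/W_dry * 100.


WA = (34.95 - 33.52) / 33.52 * 100 = 4.27%

4.27


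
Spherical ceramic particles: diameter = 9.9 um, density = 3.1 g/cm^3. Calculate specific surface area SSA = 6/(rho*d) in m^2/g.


SSA = 6 / (3.1 * 9.9) = 0.196 m^2/g

0.196


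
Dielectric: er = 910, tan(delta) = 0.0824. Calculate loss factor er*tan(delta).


Loss = 910 * 0.0824 = 74.984

74.984


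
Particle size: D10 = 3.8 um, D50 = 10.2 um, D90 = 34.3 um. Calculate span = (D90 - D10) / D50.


Span = (34.3 - 3.8) / 10.2 = 30.5 / 10.2 = 2.99

2.99


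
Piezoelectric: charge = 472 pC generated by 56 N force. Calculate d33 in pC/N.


d33 = 472 / 56 = 8.4 pC/N

8.4


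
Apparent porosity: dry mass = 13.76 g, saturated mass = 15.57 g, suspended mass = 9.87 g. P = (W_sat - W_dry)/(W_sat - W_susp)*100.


P = (15.57 - 13.76) / (15.57 - 9.87) * 100 = 1.81 / 5.7 * 100 = 31.8%

31.8


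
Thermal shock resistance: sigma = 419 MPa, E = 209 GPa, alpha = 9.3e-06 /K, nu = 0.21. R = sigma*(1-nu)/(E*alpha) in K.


R = 419*(1-0.21)/(209*1000*9.3e-06) = 170 K

170


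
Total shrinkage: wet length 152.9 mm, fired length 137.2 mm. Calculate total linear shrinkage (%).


TS = (152.9 - 137.2) / 152.9 * 100 = 10.27%

10.27


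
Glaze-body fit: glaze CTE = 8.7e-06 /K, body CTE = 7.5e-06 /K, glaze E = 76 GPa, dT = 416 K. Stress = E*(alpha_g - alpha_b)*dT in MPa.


Stress = 76*1000*(8.7e-06 - 7.5e-06)*416 = 37.9 MPa

37.9


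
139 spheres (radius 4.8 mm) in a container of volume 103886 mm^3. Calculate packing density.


V_sphere = 4/3*pi*4.8^3 = 463.2467 mm^3
Total V = 139*463.2467 = 64391.2913 mm^3
PD = 64391.2913 / 103886 = 0.62

0.62


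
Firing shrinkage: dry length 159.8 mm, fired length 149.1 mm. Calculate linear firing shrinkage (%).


FS = (159.8 - 149.1) / 159.8 * 100 = 6.7%

6.7


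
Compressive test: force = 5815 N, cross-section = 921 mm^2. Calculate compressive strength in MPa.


CS = 5815 / 921 = 6.3 MPa

6.3


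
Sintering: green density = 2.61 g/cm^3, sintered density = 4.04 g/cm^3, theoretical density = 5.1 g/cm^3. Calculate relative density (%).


Relative = 4.04 / 5.1 * 100 = 79.2%

79.2


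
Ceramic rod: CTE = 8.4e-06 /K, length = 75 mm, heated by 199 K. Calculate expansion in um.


dL = 8.4e-06 * 75 * 199 * 1000 = 125.37 um

125.37


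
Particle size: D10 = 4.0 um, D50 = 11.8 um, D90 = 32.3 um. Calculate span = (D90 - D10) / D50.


Span = (32.3 - 4.0) / 11.8 = 28.3 / 11.8 = 2.398

2.398


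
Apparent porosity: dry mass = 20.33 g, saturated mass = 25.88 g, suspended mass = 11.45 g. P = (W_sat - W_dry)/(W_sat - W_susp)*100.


P = (25.88 - 20.33) / (25.88 - 11.45) * 100 = 5.55 / 14.43 * 100 = 38.5%

38.5


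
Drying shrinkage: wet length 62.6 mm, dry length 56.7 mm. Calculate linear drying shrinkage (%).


DS = (62.6 - 56.7) / 62.6 * 100 = 9.42%

9.42


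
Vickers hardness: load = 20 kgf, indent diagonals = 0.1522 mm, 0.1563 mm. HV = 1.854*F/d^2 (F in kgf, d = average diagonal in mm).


d_avg = (0.1522+0.1563)/2 = 0.15425 mm
HV = 1.854*20/0.15425^2 = 1558

1558


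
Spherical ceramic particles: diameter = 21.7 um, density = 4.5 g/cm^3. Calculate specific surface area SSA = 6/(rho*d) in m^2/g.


SSA = 6 / (4.5 * 21.7) = 0.061 m^2/g

0.061


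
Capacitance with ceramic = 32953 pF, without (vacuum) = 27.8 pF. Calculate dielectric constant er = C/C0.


er = 32953 / 27.8 = 1185.36

1185.36


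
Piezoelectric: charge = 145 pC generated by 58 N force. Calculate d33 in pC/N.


d33 = 145 / 58 = 2.5 pC/N

2.5


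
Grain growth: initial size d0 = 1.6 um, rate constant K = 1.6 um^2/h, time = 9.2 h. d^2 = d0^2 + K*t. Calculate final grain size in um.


d^2 = 1.6^2 + 1.6*9.2 = 17.28
d = sqrt(17.28) = 4.16 um

4.16


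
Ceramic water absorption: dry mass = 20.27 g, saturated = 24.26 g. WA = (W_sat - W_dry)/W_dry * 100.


WA = (24.26 - 20.27) / 20.27 * 100 = 19.68%

19.68


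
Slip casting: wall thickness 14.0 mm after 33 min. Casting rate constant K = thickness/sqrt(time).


K = 14.0 / sqrt(33) = 14.0 / 5.7446 = 2.437 mm/min^0.5

2.437


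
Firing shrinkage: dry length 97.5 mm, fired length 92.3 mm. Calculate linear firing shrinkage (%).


FS = (97.5 - 92.3) / 97.5 * 100 = 5.33%

5.33


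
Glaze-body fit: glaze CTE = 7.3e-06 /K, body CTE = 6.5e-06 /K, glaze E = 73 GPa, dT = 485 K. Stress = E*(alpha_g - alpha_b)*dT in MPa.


Stress = 73*1000*(7.3e-06 - 6.5e-06)*485 = 28.3 MPa

28.3


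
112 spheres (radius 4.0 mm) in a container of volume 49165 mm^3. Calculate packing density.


V_sphere = 4/3*pi*4.0^3 = 268.0826 mm^3
Total V = 112*268.0826 = 30025.2512 mm^3
PD = 30025.2512 / 49165 = 0.611

0.611


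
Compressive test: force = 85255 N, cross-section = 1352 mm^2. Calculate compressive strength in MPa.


CS = 85255 / 1352 = 63.1 MPa

63.1


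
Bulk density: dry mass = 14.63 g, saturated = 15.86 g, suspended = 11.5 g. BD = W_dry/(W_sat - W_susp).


BD = 14.63 / (15.86 - 11.5) = 14.63 / 4.36 = 3.356 g/cm^3

3.356


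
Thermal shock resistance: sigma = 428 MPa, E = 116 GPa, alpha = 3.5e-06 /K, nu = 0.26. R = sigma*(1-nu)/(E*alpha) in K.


R = 428*(1-0.26)/(116*1000*3.5e-06) = 780 K

780


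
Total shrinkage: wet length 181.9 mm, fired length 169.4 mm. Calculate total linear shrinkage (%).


TS = (181.9 - 169.4) / 181.9 * 100 = 6.87%

6.87


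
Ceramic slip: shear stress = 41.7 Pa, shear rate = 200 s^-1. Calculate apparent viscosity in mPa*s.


eta = tau/gamma * 1000 = 41.7/200 * 1000 = 208.5 mPa*s

208.5


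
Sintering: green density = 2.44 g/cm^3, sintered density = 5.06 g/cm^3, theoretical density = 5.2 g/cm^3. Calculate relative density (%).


Relative = 5.06 / 5.2 * 100 = 97.3%

97.3


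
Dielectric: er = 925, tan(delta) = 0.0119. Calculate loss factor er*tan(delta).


Loss = 925 * 0.0119 = 11.008

11.008


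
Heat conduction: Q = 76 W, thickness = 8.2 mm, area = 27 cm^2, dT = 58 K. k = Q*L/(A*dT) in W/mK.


k = 76*8.2/1000/(27/10000*58) = 3.98 W/mK

3.98


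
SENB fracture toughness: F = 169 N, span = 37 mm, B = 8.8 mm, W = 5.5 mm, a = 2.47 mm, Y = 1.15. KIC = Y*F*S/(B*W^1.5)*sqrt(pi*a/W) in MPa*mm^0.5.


KIC = 1.15*169*37/(8.8*5.5^1.5)*sqrt(pi*2.47/5.5) = 75.25

75.25


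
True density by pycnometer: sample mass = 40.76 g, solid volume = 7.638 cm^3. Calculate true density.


TD = 40.76 / 7.638 = 5.336 g/cm^3

5.336


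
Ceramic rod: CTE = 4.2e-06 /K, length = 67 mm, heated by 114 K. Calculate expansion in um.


dL = 4.2e-06 * 67 * 114 * 1000 = 32.08 um

32.08


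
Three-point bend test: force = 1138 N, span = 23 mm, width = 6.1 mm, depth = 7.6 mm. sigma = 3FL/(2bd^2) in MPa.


sigma = 3*1138*23/(2*6.1*7.6^2) = 111.4 MPa

111.4


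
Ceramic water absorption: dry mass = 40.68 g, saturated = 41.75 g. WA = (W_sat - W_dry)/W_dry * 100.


WA = (41.75 - 40.68) / 40.68 * 100 = 2.63%

2.63


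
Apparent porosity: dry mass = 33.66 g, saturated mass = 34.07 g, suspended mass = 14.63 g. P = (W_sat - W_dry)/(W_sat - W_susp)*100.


P = (34.07 - 33.66) / (34.07 - 14.63) * 100 = 0.41 / 19.44 * 100 = 2.1%

2.1


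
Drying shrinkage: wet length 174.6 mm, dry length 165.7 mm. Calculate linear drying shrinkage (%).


DS = (174.6 - 165.7) / 174.6 * 100 = 5.1%

5.1


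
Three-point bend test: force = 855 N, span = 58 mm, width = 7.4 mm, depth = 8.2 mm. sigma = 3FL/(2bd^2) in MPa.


sigma = 3*855*58/(2*7.4*8.2^2) = 149.5 MPa

149.5


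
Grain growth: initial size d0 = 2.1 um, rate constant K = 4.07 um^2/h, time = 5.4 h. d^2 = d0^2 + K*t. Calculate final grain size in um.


d^2 = 2.1^2 + 4.07*5.4 = 26.388
d = sqrt(26.388) = 5.14 um

5.14


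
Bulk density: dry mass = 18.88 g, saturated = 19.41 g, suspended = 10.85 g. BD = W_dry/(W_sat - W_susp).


BD = 18.88 / (19.41 - 10.85) = 18.88 / 8.56 = 2.206 g/cm^3

2.206


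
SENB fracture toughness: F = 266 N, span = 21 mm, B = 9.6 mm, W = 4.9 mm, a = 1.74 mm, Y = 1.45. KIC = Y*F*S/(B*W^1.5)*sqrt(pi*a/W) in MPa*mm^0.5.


KIC = 1.45*266*21/(9.6*4.9^1.5)*sqrt(pi*1.74/4.9) = 82.16

82.16


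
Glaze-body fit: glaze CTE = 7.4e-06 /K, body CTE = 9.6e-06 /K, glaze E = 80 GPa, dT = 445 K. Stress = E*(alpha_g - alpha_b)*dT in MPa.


Stress = 80*1000*(7.4e-06 - 9.6e-06)*445 = -78.3 MPa

-78.3


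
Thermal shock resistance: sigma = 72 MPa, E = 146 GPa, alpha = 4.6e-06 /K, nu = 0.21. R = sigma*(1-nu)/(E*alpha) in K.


R = 72*(1-0.21)/(146*1000*4.6e-06) = 85 K

85


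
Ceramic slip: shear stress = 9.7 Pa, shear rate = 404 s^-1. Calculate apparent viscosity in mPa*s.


eta = tau/gamma * 1000 = 9.7/404 * 1000 = 24.0 mPa*s

24.0


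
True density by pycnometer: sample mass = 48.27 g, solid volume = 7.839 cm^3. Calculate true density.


TD = 48.27 / 7.839 = 6.158 g/cm^3

6.158


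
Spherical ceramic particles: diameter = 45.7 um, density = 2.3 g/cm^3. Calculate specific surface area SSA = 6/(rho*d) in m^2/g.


SSA = 6 / (2.3 * 45.7) = 0.057 m^2/g

0.057


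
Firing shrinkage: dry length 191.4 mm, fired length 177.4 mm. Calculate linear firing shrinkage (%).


FS = (191.4 - 177.4) / 191.4 * 100 = 7.31%

7.31


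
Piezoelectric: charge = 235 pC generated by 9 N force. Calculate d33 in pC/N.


d33 = 235 / 9 = 26.1 pC/N

26.1


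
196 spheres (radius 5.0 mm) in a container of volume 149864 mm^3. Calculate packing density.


V_sphere = 4/3*pi*5.0^3 = 523.5988 mm^3
Total V = 196*523.5988 = 102625.3648 mm^3
PD = 102625.3648 / 149864 = 0.685

0.685


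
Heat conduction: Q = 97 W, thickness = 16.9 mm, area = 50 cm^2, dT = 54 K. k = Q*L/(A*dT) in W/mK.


k = 97*16.9/1000/(50/10000*54) = 6.07 W/mK

6.07


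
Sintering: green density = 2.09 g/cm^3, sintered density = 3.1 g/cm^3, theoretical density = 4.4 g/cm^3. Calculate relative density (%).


Relative = 3.1 / 4.4 * 100 = 70.5%

70.5


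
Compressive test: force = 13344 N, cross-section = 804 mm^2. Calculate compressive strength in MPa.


CS = 13344 / 804 = 16.6 MPa

16.6


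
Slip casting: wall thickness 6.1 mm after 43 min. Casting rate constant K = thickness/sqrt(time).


K = 6.1 / sqrt(43) = 6.1 / 6.5574 = 0.93 mm/min^0.5

0.93


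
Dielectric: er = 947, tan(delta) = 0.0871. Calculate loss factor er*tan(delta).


Loss = 947 * 0.0871 = 82.484

82.484


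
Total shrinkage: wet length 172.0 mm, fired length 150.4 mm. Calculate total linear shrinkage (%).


TS = (172.0 - 150.4) / 172.0 * 100 = 12.56%

12.56


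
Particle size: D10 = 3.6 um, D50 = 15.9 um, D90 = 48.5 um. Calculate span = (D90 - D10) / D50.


Span = (48.5 - 3.6) / 15.9 = 44.9 / 15.9 = 2.824

2.824


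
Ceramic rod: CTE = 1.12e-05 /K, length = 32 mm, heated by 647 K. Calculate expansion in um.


dL = 1.12e-05 * 32 * 647 * 1000 = 231.885 um

231.885


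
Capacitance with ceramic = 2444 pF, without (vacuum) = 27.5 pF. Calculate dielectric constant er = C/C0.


er = 2444 / 27.5 = 88.87

88.87


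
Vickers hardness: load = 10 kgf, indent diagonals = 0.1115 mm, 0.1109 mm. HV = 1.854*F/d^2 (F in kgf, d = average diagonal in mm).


d_avg = (0.1115+0.1109)/2 = 0.1112 mm
HV = 1.854*10/0.1112^2 = 1499

1499


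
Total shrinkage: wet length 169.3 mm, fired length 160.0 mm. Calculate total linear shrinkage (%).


TS = (169.3 - 160.0) / 169.3 * 100 = 5.49%

5.49


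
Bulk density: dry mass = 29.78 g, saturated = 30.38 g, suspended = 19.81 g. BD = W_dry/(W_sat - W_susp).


BD = 29.78 / (30.38 - 19.81) = 29.78 / 10.57 = 2.817 g/cm^3

2.817


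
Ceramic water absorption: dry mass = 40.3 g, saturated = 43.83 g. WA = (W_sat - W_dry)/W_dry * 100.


WA = (43.83 - 40.3) / 40.3 * 100 = 8.76%

8.76


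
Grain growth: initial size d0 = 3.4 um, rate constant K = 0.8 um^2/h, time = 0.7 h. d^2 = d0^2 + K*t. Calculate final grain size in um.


d^2 = 3.4^2 + 0.8*0.7 = 12.12
d = sqrt(12.12) = 3.48 um

3.48


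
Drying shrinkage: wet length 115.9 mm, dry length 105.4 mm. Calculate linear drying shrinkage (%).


DS = (115.9 - 105.4) / 115.9 * 100 = 9.06%

9.06


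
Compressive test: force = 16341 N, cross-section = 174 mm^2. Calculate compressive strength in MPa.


CS = 16341 / 174 = 93.9 MPa

93.9


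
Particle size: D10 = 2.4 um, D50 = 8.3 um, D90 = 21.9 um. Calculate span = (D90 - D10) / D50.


Span = (21.9 - 2.4) / 8.3 = 19.5 / 8.3 = 2.349

2.349


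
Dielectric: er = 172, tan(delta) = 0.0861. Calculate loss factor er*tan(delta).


Loss = 172 * 0.0861 = 14.809

14.809


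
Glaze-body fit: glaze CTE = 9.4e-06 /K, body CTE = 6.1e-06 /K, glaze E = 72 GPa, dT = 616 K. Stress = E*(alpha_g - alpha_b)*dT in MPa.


Stress = 72*1000*(9.4e-06 - 6.1e-06)*616 = 146.4 MPa

146.4


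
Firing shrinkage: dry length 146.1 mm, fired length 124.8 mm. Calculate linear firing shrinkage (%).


FS = (146.1 - 124.8) / 146.1 * 100 = 14.58%

14.58


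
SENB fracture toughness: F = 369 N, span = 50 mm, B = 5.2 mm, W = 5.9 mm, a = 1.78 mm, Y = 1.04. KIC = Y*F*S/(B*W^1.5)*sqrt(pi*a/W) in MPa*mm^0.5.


KIC = 1.04*369*50/(5.2*5.9^1.5)*sqrt(pi*1.78/5.9) = 250.67

250.67


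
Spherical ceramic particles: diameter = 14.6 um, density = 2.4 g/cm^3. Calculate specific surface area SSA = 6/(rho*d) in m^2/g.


SSA = 6 / (2.4 * 14.6) = 0.171 m^2/g

0.171


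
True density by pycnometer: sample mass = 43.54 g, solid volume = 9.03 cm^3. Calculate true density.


TD = 43.54 / 9.03 = 4.822 g/cm^3

4.822


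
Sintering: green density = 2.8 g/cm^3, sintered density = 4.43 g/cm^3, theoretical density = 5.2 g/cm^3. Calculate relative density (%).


Relative = 4.43 / 5.2 * 100 = 85.2%

85.2


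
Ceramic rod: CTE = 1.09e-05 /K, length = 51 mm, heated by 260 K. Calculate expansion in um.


dL = 1.09e-05 * 51 * 260 * 1000 = 144.534 um

144.534


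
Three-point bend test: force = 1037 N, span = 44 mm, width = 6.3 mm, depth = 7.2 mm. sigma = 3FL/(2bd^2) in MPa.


sigma = 3*1037*44/(2*6.3*7.2^2) = 209.6 MPa

209.6


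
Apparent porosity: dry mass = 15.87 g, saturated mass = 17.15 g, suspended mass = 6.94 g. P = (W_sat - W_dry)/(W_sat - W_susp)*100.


P = (17.15 - 15.87) / (17.15 - 6.94) * 100 = 1.28 / 10.21 * 100 = 12.5%

12.5


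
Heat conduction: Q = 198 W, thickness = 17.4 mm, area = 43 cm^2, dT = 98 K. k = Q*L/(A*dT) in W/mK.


k = 198*17.4/1000/(43/10000*98) = 8.18 W/mK

8.18


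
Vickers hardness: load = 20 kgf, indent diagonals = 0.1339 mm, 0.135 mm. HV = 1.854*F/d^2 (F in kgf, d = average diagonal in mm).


d_avg = (0.1339+0.135)/2 = 0.13445 mm
HV = 1.854*20/0.13445^2 = 2051

2051


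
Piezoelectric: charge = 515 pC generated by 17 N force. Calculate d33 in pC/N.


d33 = 515 / 17 = 30.3 pC/N

30.3


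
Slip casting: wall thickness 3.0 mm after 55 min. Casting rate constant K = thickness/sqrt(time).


K = 3.0 / sqrt(55) = 3.0 / 7.4162 = 0.405 mm/min^0.5

0.405


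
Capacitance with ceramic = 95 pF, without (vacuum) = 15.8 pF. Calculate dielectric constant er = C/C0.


er = 95 / 15.8 = 6.01

6.01


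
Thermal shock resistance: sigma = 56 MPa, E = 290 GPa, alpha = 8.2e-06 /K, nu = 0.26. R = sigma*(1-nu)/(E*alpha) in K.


R = 56*(1-0.26)/(290*1000*8.2e-06) = 17 K

17


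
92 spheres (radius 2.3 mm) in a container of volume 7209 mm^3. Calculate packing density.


V_sphere = 4/3*pi*2.3^3 = 50.965 mm^3
Total V = 92*50.965 = 4688.78 mm^3
PD = 4688.78 / 7209 = 0.65

0.65


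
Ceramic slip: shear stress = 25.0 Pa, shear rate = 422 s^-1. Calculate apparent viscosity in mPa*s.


eta = tau/gamma * 1000 = 25.0/422 * 1000 = 59.2 mPa*s

59.2


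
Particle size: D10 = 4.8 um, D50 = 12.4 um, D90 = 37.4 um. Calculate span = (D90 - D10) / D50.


Span = (37.4 - 4.8) / 12.4 = 32.6 / 12.4 = 2.629

2.629


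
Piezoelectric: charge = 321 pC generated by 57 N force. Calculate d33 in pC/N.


d33 = 321 / 57 = 5.6 pC/N

5.6


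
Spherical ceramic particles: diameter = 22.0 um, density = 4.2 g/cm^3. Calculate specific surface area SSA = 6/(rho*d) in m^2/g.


SSA = 6 / (4.2 * 22.0) = 0.065 m^2/g

0.065


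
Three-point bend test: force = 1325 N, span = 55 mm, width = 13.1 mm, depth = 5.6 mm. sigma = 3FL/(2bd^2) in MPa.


sigma = 3*1325*55/(2*13.1*5.6^2) = 266.1 MPa

266.1


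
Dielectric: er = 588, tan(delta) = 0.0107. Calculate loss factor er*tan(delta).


Loss = 588 * 0.0107 = 6.292

6.292


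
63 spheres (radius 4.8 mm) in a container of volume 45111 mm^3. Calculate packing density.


V_sphere = 4/3*pi*4.8^3 = 463.2467 mm^3
Total V = 63*463.2467 = 29184.5421 mm^3
PD = 29184.5421 / 45111 = 0.647

0.647


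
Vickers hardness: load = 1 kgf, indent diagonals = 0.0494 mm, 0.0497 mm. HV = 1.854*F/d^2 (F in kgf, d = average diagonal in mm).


d_avg = (0.0494+0.0497)/2 = 0.04955 mm
HV = 1.854*1/0.04955^2 = 755

755


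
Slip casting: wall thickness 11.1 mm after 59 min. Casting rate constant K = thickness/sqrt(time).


K = 11.1 / sqrt(59) = 11.1 / 7.6811 = 1.445 mm/min^0.5

1.445


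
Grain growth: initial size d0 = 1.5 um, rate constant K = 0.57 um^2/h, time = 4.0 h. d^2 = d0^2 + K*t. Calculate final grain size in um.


d^2 = 1.5^2 + 0.57*4.0 = 4.53
d = sqrt(4.53) = 2.13 um

2.13


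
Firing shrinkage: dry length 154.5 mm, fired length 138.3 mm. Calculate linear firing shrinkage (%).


FS = (154.5 - 138.3) / 154.5 * 100 = 10.49%

10.49


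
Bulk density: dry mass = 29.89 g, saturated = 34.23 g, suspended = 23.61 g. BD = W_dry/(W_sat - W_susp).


BD = 29.89 / (34.23 - 23.61) = 29.89 / 10.62 = 2.815 g/cm^3

2.815


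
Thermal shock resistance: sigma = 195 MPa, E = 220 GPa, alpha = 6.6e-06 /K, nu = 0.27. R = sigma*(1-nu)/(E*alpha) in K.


R = 195*(1-0.27)/(220*1000*6.6e-06) = 98 K

98


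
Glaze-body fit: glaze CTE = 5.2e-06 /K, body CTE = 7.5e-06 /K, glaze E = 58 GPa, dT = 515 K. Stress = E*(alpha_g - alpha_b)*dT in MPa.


Stress = 58*1000*(5.2e-06 - 7.5e-06)*515 = -68.7 MPa

-68.7


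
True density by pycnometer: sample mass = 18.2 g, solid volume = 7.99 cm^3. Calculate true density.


TD = 18.2 / 7.99 = 2.278 g/cm^3

2.278


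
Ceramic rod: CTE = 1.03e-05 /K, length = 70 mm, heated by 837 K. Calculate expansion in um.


dL = 1.03e-05 * 70 * 837 * 1000 = 603.477 um

603.477


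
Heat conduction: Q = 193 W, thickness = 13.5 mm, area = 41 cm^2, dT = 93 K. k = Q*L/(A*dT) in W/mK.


k = 193*13.5/1000/(41/10000*93) = 6.83 W/mK

6.83


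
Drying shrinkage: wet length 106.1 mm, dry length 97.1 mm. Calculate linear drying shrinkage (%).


DS = (106.1 - 97.1) / 106.1 * 100 = 8.48%

8.48


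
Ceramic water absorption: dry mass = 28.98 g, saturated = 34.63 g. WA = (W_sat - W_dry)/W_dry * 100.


WA = (34.63 - 28.98) / 28.98 * 100 = 19.5%

19.5


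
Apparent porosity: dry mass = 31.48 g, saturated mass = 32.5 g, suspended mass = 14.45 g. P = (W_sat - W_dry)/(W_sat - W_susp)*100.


P = (32.5 - 31.48) / (32.5 - 14.45) * 100 = 1.02 / 18.05 * 100 = 5.7%

5.7


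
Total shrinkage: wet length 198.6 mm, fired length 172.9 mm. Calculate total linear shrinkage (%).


TS = (198.6 - 172.9) / 198.6 * 100 = 12.94%

12.94


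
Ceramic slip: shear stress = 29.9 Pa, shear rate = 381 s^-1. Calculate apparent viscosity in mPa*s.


eta = tau/gamma * 1000 = 29.9/381 * 1000 = 78.5 mPa*s

78.5


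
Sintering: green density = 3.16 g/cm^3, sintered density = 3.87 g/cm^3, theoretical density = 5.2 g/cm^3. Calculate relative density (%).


Relative = 3.87 / 5.2 * 100 = 74.4%

74.4


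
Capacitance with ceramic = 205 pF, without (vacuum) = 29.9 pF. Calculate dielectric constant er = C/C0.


er = 205 / 29.9 = 6.86

6.86


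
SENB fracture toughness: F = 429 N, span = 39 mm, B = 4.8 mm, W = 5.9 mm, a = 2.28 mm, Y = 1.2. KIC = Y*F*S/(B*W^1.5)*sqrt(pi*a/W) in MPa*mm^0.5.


KIC = 1.2*429*39/(4.8*5.9^1.5)*sqrt(pi*2.28/5.9) = 321.59

321.59


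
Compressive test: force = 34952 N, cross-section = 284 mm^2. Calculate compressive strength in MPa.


CS = 34952 / 284 = 123.1 MPa

123.1


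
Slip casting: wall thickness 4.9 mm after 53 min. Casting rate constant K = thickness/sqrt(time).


K = 4.9 / sqrt(53) = 4.9 / 7.2801 = 0.673 mm/min^0.5

0.673


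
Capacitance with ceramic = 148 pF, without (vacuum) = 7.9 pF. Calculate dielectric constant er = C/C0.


er = 148 / 7.9 = 18.73

18.73


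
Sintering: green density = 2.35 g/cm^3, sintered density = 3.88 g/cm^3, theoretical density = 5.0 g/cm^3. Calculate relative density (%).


Relative = 3.88 / 5.0 * 100 = 77.6%

77.6


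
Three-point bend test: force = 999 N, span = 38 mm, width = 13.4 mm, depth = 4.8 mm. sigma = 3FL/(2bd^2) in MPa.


sigma = 3*999*38/(2*13.4*4.8^2) = 184.4 MPa

184.4


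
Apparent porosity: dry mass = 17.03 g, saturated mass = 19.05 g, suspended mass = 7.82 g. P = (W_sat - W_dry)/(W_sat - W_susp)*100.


P = (19.05 - 17.03) / (19.05 - 7.82) * 100 = 2.02 / 11.23 * 100 = 18.0%

18.0


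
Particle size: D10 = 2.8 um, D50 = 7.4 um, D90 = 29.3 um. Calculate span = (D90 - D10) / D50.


Span = (29.3 - 2.8) / 7.4 = 26.5 / 7.4 = 3.581

3.581


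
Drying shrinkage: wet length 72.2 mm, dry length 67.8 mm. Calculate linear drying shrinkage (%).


DS = (72.2 - 67.8) / 72.2 * 100 = 6.09%

6.09


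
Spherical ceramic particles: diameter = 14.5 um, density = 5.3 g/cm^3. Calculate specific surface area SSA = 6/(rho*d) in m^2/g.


SSA = 6 / (5.3 * 14.5) = 0.078 m^2/g

0.078


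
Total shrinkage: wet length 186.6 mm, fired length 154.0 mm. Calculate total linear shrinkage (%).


TS = (186.6 - 154.0) / 186.6 * 100 = 17.47%

17.47


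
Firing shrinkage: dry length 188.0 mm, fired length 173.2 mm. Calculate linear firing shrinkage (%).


FS = (188.0 - 173.2) / 188.0 * 100 = 7.87%

7.87


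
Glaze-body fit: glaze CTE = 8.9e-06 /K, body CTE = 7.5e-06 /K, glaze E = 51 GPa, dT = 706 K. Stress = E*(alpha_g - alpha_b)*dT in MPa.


Stress = 51*1000*(8.9e-06 - 7.5e-06)*706 = 50.4 MPa

50.4


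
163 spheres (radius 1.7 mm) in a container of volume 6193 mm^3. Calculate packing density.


V_sphere = 4/3*pi*1.7^3 = 20.5795 mm^3
Total V = 163*20.5795 = 3354.4585 mm^3
PD = 3354.4585 / 6193 = 0.542

0.542


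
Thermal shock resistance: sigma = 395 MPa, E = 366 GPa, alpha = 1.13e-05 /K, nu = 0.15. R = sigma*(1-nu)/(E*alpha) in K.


R = 395*(1-0.15)/(366*1000*1.13e-05) = 81 K

81


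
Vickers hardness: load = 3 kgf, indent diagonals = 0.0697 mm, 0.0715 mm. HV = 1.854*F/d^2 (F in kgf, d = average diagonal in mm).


d_avg = (0.0697+0.0715)/2 = 0.0706 mm
HV = 1.854*3/0.0706^2 = 1116

1116


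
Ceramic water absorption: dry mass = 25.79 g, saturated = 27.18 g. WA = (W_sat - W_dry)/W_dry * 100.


WA = (27.18 - 25.79) / 25.79 * 100 = 5.39%

5.39


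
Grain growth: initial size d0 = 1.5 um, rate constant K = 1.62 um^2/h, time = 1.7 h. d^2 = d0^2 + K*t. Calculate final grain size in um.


d^2 = 1.5^2 + 1.62*1.7 = 5.004
d = sqrt(5.004) = 2.24 um

2.24


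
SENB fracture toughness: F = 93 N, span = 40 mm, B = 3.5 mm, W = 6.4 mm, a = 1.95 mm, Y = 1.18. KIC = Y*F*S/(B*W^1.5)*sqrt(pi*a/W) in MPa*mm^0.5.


KIC = 1.18*93*40/(3.5*6.4^1.5)*sqrt(pi*1.95/6.4) = 75.79

75.79


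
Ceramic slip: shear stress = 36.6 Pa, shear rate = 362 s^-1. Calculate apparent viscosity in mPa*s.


eta = tau/gamma * 1000 = 36.6/362 * 1000 = 101.1 mPa*s

101.1


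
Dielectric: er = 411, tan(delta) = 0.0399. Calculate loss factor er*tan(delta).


Loss = 411 * 0.0399 = 16.399

16.399


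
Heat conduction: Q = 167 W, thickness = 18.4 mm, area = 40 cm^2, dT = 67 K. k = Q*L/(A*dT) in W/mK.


k = 167*18.4/1000/(40/10000*67) = 11.47 W/mK

11.47


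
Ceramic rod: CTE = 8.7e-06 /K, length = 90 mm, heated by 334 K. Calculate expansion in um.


dL = 8.7e-06 * 90 * 334 * 1000 = 261.522 um

261.522


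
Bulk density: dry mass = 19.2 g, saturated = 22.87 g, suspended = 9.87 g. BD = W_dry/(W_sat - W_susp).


BD = 19.2 / (22.87 - 9.87) = 19.2 / 13.0 = 1.477 g/cm^3

1.477


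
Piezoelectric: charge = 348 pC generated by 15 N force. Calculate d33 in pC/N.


d33 = 348 / 15 = 23.2 pC/N

23.2


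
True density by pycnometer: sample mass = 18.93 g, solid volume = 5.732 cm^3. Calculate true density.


TD = 18.93 / 5.732 = 3.303 g/cm^3

3.303


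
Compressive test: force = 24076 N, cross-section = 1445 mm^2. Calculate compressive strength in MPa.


CS = 24076 / 1445 = 16.7 MPa

16.7


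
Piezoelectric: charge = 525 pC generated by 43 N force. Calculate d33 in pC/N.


d33 = 525 / 43 = 12.2 pC/N

12.2


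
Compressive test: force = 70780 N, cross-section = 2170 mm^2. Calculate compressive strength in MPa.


CS = 70780 / 2170 = 32.6 MPa

32.6


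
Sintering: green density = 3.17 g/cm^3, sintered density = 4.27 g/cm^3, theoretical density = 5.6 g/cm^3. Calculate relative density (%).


Relative = 4.27 / 5.6 * 100 = 76.3%

76.3


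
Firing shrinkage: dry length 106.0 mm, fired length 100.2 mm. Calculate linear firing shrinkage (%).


FS = (106.0 - 100.2) / 106.0 * 100 = 5.47%

5.47


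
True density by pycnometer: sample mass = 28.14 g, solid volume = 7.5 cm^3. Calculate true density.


TD = 28.14 / 7.5 = 3.752 g/cm^3

3.752


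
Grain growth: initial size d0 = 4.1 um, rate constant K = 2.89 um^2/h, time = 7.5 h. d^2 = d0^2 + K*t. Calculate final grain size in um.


d^2 = 4.1^2 + 2.89*7.5 = 38.485
d = sqrt(38.485) = 6.2 um

6.2


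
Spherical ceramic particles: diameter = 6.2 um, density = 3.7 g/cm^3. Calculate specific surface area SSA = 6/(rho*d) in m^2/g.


SSA = 6 / (3.7 * 6.2) = 0.262 m^2/g

0.262


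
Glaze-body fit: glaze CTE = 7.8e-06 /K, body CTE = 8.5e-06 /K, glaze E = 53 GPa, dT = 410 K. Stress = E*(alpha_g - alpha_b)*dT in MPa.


Stress = 53*1000*(7.8e-06 - 8.5e-06)*410 = -15.2 MPa

-15.2


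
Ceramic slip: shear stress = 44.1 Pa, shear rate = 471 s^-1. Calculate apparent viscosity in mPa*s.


eta = tau/gamma * 1000 = 44.1/471 * 1000 = 93.6 mPa*s

93.6


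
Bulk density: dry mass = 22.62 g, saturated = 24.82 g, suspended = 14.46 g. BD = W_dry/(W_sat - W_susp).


BD = 22.62 / (24.82 - 14.46) = 22.62 / 10.36 = 2.183 g/cm^3

2.183


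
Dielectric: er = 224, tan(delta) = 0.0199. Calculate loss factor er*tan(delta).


Loss = 224 * 0.0199 = 4.458

4.458


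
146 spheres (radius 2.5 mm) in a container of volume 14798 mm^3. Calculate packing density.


V_sphere = 4/3*pi*2.5^3 = 65.4498 mm^3
Total V = 146*65.4498 = 9555.6708 mm^3
PD = 9555.6708 / 14798 = 0.646

0.646


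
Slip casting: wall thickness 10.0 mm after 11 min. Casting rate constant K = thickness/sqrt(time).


K = 10.0 / sqrt(11) = 10.0 / 3.3166 = 3.015 mm/min^0.5

3.015


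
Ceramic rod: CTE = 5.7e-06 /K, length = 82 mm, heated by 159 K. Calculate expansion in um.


dL = 5.7e-06 * 82 * 159 * 1000 = 74.317 um

74.317


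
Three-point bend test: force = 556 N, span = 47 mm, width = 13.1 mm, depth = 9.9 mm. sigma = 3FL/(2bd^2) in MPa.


sigma = 3*556*47/(2*13.1*9.9^2) = 30.5 MPa

30.5


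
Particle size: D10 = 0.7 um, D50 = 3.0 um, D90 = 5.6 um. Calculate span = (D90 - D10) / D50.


Span = (5.6 - 0.7) / 3.0 = 4.9 / 3.0 = 1.633

1.633


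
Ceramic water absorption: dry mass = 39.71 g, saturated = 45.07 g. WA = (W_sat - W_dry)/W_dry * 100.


WA = (45.07 - 39.71) / 39.71 * 100 = 13.5%

13.5


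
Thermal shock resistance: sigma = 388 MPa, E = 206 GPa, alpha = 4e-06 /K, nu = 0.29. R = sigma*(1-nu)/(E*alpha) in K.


R = 388*(1-0.29)/(206*1000*4e-06) = 334 K

334


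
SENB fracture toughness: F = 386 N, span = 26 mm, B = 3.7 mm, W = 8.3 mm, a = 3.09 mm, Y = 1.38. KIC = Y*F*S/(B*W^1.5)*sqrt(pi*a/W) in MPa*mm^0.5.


KIC = 1.38*386*26/(3.7*8.3^1.5)*sqrt(pi*3.09/8.3) = 169.29

169.29


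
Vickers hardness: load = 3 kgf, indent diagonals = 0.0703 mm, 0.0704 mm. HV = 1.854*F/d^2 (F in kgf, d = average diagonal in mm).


d_avg = (0.0703+0.0704)/2 = 0.07035 mm
HV = 1.854*3/0.07035^2 = 1124

1124


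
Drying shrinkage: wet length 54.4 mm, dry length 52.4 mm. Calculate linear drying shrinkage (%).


DS = (54.4 - 52.4) / 54.4 * 100 = 3.68%

3.68


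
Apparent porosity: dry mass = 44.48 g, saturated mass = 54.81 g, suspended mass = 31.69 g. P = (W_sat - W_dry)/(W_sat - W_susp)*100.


P = (54.81 - 44.48) / (54.81 - 31.69) * 100 = 10.33 / 23.12 * 100 = 44.7%

44.7


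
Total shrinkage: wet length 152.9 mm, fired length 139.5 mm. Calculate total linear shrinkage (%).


TS = (152.9 - 139.5) / 152.9 * 100 = 8.76%

8.76
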